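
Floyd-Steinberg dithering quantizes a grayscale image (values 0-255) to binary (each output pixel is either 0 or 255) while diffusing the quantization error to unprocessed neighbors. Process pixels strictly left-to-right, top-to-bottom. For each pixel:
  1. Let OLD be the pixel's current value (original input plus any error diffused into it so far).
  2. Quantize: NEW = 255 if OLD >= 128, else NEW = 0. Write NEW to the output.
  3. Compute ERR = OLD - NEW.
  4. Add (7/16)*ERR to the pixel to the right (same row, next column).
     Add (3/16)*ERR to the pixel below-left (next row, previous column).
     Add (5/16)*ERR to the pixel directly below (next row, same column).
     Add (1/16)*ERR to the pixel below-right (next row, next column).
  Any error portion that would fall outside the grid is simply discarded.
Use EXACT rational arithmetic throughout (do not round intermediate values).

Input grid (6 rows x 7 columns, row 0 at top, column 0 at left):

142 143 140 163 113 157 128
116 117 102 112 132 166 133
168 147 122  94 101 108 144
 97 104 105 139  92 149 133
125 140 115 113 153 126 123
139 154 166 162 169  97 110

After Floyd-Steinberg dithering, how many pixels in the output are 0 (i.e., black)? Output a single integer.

(0,0): OLD=142 → NEW=255, ERR=-113
(0,1): OLD=1497/16 → NEW=0, ERR=1497/16
(0,2): OLD=46319/256 → NEW=255, ERR=-18961/256
(0,3): OLD=534921/4096 → NEW=255, ERR=-509559/4096
(0,4): OLD=3838655/65536 → NEW=0, ERR=3838655/65536
(0,5): OLD=191497017/1048576 → NEW=255, ERR=-75889863/1048576
(0,6): OLD=1616254607/16777216 → NEW=0, ERR=1616254607/16777216
(1,0): OLD=25147/256 → NEW=0, ERR=25147/256
(1,1): OLD=344605/2048 → NEW=255, ERR=-177635/2048
(1,2): OLD=1535457/65536 → NEW=0, ERR=1535457/65536
(1,3): OLD=23521485/262144 → NEW=0, ERR=23521485/262144
(1,4): OLD=2822169799/16777216 → NEW=255, ERR=-1456020281/16777216
(1,5): OLD=17064207095/134217728 → NEW=0, ERR=17064207095/134217728
(1,6): OLD=460001056665/2147483648 → NEW=255, ERR=-87607273575/2147483648
(2,0): OLD=5977999/32768 → NEW=255, ERR=-2377841/32768
(2,1): OLD=103473301/1048576 → NEW=0, ERR=103473301/1048576
(2,2): OLD=3085278719/16777216 → NEW=255, ERR=-1192911361/16777216
(2,3): OLD=10217222343/134217728 → NEW=0, ERR=10217222343/134217728
(2,4): OLD=146705607607/1073741824 → NEW=255, ERR=-127098557513/1073741824
(2,5): OLD=2847416089469/34359738368 → NEW=0, ERR=2847416089469/34359738368
(2,6): OLD=96456604956475/549755813888 → NEW=255, ERR=-43731127584965/549755813888
(3,0): OLD=1557355295/16777216 → NEW=0, ERR=1557355295/16777216
(3,1): OLD=21150224947/134217728 → NEW=255, ERR=-13075295693/134217728
(3,2): OLD=65069254153/1073741824 → NEW=0, ERR=65069254153/1073741824
(3,3): OLD=698633372431/4294967296 → NEW=255, ERR=-396583288049/4294967296
(3,4): OLD=19190958733087/549755813888 → NEW=0, ERR=19190958733087/549755813888
(3,5): OLD=738240007198285/4398046511104 → NEW=255, ERR=-383261853133235/4398046511104
(3,6): OLD=5291434159750099/70368744177664 → NEW=0, ERR=5291434159750099/70368744177664
(4,0): OLD=291503780721/2147483648 → NEW=255, ERR=-256104549519/2147483648
(4,1): OLD=2561364872125/34359738368 → NEW=0, ERR=2561364872125/34359738368
(4,2): OLD=78697278755891/549755813888 → NEW=255, ERR=-61490453785549/549755813888
(4,3): OLD=200300182492449/4398046511104 → NEW=0, ERR=200300182492449/4398046511104
(4,4): OLD=5690135319795667/35184372088832 → NEW=255, ERR=-3281879562856493/35184372088832
(4,5): OLD=83586871328606355/1125899906842624 → NEW=0, ERR=83586871328606355/1125899906842624
(4,6): OLD=3126078814344428277/18014398509481984 → NEW=255, ERR=-1467592805573477643/18014398509481984
(5,0): OLD=63611788785287/549755813888 → NEW=0, ERR=63611788785287/549755813888
(5,1): OLD=877377955326765/4398046511104 → NEW=255, ERR=-244123905004755/4398046511104
(5,2): OLD=4220740649073163/35184372088832 → NEW=0, ERR=4220740649073163/35184372088832
(5,3): OLD=57487028283309015/281474976710656 → NEW=255, ERR=-14289090777908265/281474976710656
(5,4): OLD=2421275536967871005/18014398509481984 → NEW=255, ERR=-2172396082950034915/18014398509481984
(5,5): OLD=6677711429725672909/144115188075855872 → NEW=0, ERR=6677711429725672909/144115188075855872
(5,6): OLD=252382118328708552803/2305843009213693952 → NEW=0, ERR=252382118328708552803/2305843009213693952
Output grid:
  Row 0: #.##.#.  (3 black, running=3)
  Row 1: .#..#.#  (4 black, running=7)
  Row 2: #.#.#.#  (3 black, running=10)
  Row 3: .#.#.#.  (4 black, running=14)
  Row 4: #.#.#.#  (3 black, running=17)
  Row 5: .#.##..  (4 black, running=21)

Answer: 21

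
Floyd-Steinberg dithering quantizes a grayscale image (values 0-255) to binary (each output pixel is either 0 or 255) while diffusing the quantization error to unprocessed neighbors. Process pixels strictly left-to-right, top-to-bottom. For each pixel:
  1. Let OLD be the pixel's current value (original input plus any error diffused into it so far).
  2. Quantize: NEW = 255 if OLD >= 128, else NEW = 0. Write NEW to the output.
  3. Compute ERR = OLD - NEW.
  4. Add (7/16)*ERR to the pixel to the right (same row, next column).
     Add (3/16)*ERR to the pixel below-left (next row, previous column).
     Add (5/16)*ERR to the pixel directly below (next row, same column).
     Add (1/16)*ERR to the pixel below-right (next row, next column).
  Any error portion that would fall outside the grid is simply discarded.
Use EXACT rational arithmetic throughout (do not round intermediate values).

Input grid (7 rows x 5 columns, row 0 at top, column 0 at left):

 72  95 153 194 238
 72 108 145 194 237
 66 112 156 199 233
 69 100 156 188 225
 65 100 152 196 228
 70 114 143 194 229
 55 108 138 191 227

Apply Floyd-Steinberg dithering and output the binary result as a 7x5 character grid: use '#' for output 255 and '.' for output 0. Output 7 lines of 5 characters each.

(0,0): OLD=72 → NEW=0, ERR=72
(0,1): OLD=253/2 → NEW=0, ERR=253/2
(0,2): OLD=6667/32 → NEW=255, ERR=-1493/32
(0,3): OLD=88877/512 → NEW=255, ERR=-41683/512
(0,4): OLD=1657915/8192 → NEW=255, ERR=-431045/8192
(1,0): OLD=3783/32 → NEW=0, ERR=3783/32
(1,1): OLD=49921/256 → NEW=255, ERR=-15359/256
(1,2): OLD=793093/8192 → NEW=0, ERR=793093/8192
(1,3): OLD=6492409/32768 → NEW=255, ERR=-1863431/32768
(1,4): OLD=99923627/524288 → NEW=255, ERR=-33769813/524288
(2,0): OLD=375579/4096 → NEW=0, ERR=375579/4096
(2,1): OLD=20828457/131072 → NEW=255, ERR=-12594903/131072
(2,2): OLD=272213851/2097152 → NEW=255, ERR=-262559909/2097152
(2,3): OLD=4040908737/33554432 → NEW=0, ERR=4040908737/33554432
(2,4): OLD=140662790151/536870912 → NEW=255, ERR=3760707591/536870912
(3,0): OLD=167011419/2097152 → NEW=0, ERR=167011419/2097152
(3,1): OLD=1460773807/16777216 → NEW=0, ERR=1460773807/16777216
(3,2): OLD=92096333893/536870912 → NEW=255, ERR=-44805748667/536870912
(3,3): OLD=196075868457/1073741824 → NEW=255, ERR=-77728296663/1073741824
(3,4): OLD=3488288645253/17179869184 → NEW=255, ERR=-892577996667/17179869184
(4,0): OLD=28511082821/268435456 → NEW=0, ERR=28511082821/268435456
(4,1): OLD=1400210105077/8589934592 → NEW=255, ERR=-790223215883/8589934592
(4,2): OLD=10657135592475/137438953472 → NEW=0, ERR=10657135592475/137438953472
(4,3): OLD=422970253792437/2199023255552 → NEW=255, ERR=-137780676373323/2199023255552
(4,4): OLD=6327134632207731/35184372088832 → NEW=255, ERR=-2644880250444429/35184372088832
(5,0): OLD=11811830346751/137438953472 → NEW=0, ERR=11811830346751/137438953472
(5,1): OLD=158361343735661/1099511627776 → NEW=255, ERR=-122014121347219/1099511627776
(5,2): OLD=3560099184853893/35184372088832 → NEW=0, ERR=3560099184853893/35184372088832
(5,3): OLD=29476029277046563/140737488355328 → NEW=255, ERR=-6412030253562077/140737488355328
(5,4): OLD=409062377262206001/2251799813685248 → NEW=255, ERR=-165146575227532239/2251799813685248
(6,0): OLD=1074001082271263/17592186044416 → NEW=0, ERR=1074001082271263/17592186044416
(6,1): OLD=70016476829074273/562949953421312 → NEW=0, ERR=70016476829074273/562949953421312
(6,2): OLD=1878501176573567195/9007199254740992 → NEW=255, ERR=-418334633385385765/9007199254740992
(6,3): OLD=21475435296243116297/144115188075855872 → NEW=255, ERR=-15273937663100131063/144115188075855872
(6,4): OLD=357095976397349726335/2305843009213693952 → NEW=255, ERR=-230893990952142231425/2305843009213693952
Row 0: ..###
Row 1: .#.##
Row 2: .##.#
Row 3: ..###
Row 4: .#.##
Row 5: .#.##
Row 6: ..###

Answer: ..###
.#.##
.##.#
..###
.#.##
.#.##
..###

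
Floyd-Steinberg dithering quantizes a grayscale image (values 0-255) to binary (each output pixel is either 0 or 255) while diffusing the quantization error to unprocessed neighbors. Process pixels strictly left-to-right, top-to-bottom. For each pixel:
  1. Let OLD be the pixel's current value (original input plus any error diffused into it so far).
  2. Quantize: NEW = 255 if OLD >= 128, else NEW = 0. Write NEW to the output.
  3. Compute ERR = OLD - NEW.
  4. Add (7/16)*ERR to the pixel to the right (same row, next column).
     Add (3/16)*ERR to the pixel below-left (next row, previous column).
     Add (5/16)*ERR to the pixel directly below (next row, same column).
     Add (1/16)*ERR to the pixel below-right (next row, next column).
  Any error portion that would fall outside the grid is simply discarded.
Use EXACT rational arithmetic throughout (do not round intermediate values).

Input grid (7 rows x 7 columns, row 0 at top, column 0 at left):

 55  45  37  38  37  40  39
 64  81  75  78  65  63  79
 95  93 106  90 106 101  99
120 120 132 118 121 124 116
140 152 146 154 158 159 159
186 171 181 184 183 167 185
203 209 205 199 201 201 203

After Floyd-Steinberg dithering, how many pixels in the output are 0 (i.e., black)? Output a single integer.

(0,0): OLD=55 → NEW=0, ERR=55
(0,1): OLD=1105/16 → NEW=0, ERR=1105/16
(0,2): OLD=17207/256 → NEW=0, ERR=17207/256
(0,3): OLD=276097/4096 → NEW=0, ERR=276097/4096
(0,4): OLD=4357511/65536 → NEW=0, ERR=4357511/65536
(0,5): OLD=72445617/1048576 → NEW=0, ERR=72445617/1048576
(0,6): OLD=1161430743/16777216 → NEW=0, ERR=1161430743/16777216
(1,0): OLD=24099/256 → NEW=0, ERR=24099/256
(1,1): OLD=327285/2048 → NEW=255, ERR=-194955/2048
(1,2): OLD=4673561/65536 → NEW=0, ERR=4673561/65536
(1,3): OLD=38517285/262144 → NEW=255, ERR=-28329435/262144
(1,4): OLD=933913423/16777216 → NEW=0, ERR=933913423/16777216
(1,5): OLD=16922146047/134217728 → NEW=0, ERR=16922146047/134217728
(1,6): OLD=343836499217/2147483648 → NEW=255, ERR=-203771831023/2147483648
(2,0): OLD=3492055/32768 → NEW=0, ERR=3492055/32768
(2,1): OLD=135403565/1048576 → NEW=255, ERR=-131983315/1048576
(2,2): OLD=788616391/16777216 → NEW=0, ERR=788616391/16777216
(2,3): OLD=12306129231/134217728 → NEW=0, ERR=12306129231/134217728
(2,4): OLD=193697237823/1073741824 → NEW=255, ERR=-80106927297/1073741824
(2,5): OLD=3210833701845/34359738368 → NEW=0, ERR=3210833701845/34359738368
(2,6): OLD=64931984394019/549755813888 → NEW=0, ERR=64931984394019/549755813888
(3,0): OLD=2176044775/16777216 → NEW=255, ERR=-2102145305/16777216
(3,1): OLD=5546176859/134217728 → NEW=0, ERR=5546176859/134217728
(3,2): OLD=186930129281/1073741824 → NEW=255, ERR=-86874035839/1073741824
(3,3): OLD=430375537303/4294967296 → NEW=0, ERR=430375537303/4294967296
(3,4): OLD=90587245390567/549755813888 → NEW=255, ERR=-49600487150873/549755813888
(3,5): OLD=577080013625637/4398046511104 → NEW=255, ERR=-544421846705883/4398046511104
(3,6): OLD=7360087487264763/70368744177664 → NEW=0, ERR=7360087487264763/70368744177664
(4,0): OLD=233200429097/2147483648 → NEW=0, ERR=233200429097/2147483648
(4,1): OLD=6508458570261/34359738368 → NEW=255, ERR=-2253274713579/34359738368
(4,2): OLD=62340414269531/549755813888 → NEW=0, ERR=62340414269531/549755813888
(4,3): OLD=936570300689241/4398046511104 → NEW=255, ERR=-184931559642279/4398046511104
(4,4): OLD=3323580093310331/35184372088832 → NEW=0, ERR=3323580093310331/35184372088832
(4,5): OLD=197725858864333755/1125899906842624 → NEW=255, ERR=-89378617380535365/1125899906842624
(4,6): OLD=2688074047568362893/18014398509481984 → NEW=255, ERR=-1905597572349543027/18014398509481984
(5,0): OLD=114150791570191/549755813888 → NEW=255, ERR=-26036940971249/549755813888
(5,1): OLD=694165947784965/4398046511104 → NEW=255, ERR=-427335912546555/4398046511104
(5,2): OLD=5697897018423795/35184372088832 → NEW=255, ERR=-3274117864228365/35184372088832
(5,3): OLD=43613615393706335/281474976710656 → NEW=255, ERR=-28162503667510945/281474976710656
(5,4): OLD=2724379308064520053/18014398509481984 → NEW=255, ERR=-1869292311853385867/18014398509481984
(5,5): OLD=11942008767322795685/144115188075855872 → NEW=0, ERR=11942008767322795685/144115188075855872
(5,6): OLD=422510652157102703115/2305843009213693952 → NEW=255, ERR=-165479315192389254645/2305843009213693952
(6,0): OLD=11961369691576167/70368744177664 → NEW=255, ERR=-5982660073728153/70368744177664
(6,1): OLD=136270151380596883/1125899906842624 → NEW=0, ERR=136270151380596883/1125899906842624
(6,2): OLD=3675635858209397081/18014398509481984 → NEW=255, ERR=-918035761708508839/18014398509481984
(6,3): OLD=17317684033291246151/144115188075855872 → NEW=0, ERR=17317684033291246151/144115188075855872
(6,4): OLD=66416670629382319493/288230376151711744 → NEW=255, ERR=-7082075289304175227/288230376151711744
(6,5): OLD=7238648241321628436809/36893488147419103232 → NEW=255, ERR=-2169191236270242887351/36893488147419103232
(6,6): OLD=94464519877969042409839/590295810358705651712 → NEW=255, ERR=-56060911763500898776721/590295810358705651712
Output grid:
  Row 0: .......  (7 black, running=7)
  Row 1: .#.#..#  (4 black, running=11)
  Row 2: .#..#..  (5 black, running=16)
  Row 3: #.#.##.  (3 black, running=19)
  Row 4: .#.#.##  (3 black, running=22)
  Row 5: #####.#  (1 black, running=23)
  Row 6: #.#.###  (2 black, running=25)

Answer: 25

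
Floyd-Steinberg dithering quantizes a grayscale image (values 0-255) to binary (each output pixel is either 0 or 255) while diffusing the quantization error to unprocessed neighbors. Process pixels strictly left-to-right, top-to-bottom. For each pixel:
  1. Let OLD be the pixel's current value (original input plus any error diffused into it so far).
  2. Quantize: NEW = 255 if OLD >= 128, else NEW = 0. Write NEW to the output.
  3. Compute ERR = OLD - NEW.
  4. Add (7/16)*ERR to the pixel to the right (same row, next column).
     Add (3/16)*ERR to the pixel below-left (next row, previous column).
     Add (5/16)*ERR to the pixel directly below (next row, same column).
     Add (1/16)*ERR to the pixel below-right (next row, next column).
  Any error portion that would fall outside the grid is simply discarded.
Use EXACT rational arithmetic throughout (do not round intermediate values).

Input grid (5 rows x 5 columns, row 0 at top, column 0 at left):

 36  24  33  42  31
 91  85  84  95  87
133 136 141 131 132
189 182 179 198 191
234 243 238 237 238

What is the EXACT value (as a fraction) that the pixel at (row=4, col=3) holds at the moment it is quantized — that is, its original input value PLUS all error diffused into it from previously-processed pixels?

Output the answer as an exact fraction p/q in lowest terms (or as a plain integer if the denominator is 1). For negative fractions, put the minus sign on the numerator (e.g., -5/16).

Answer: 1007843719267335/4398046511104

Derivation:
(0,0): OLD=36 → NEW=0, ERR=36
(0,1): OLD=159/4 → NEW=0, ERR=159/4
(0,2): OLD=3225/64 → NEW=0, ERR=3225/64
(0,3): OLD=65583/1024 → NEW=0, ERR=65583/1024
(0,4): OLD=966985/16384 → NEW=0, ERR=966985/16384
(1,0): OLD=7021/64 → NEW=0, ERR=7021/64
(1,1): OLD=80443/512 → NEW=255, ERR=-50117/512
(1,2): OLD=1170071/16384 → NEW=0, ERR=1170071/16384
(1,3): OLD=10516843/65536 → NEW=255, ERR=-6194837/65536
(1,4): OLD=71399265/1048576 → NEW=0, ERR=71399265/1048576
(2,0): OLD=1220025/8192 → NEW=255, ERR=-868935/8192
(2,1): OLD=20775363/262144 → NEW=0, ERR=20775363/262144
(2,2): OLD=730432137/4194304 → NEW=255, ERR=-339115383/4194304
(2,3): OLD=5591435019/67108864 → NEW=0, ERR=5591435019/67108864
(2,4): OLD=197378217613/1073741824 → NEW=255, ERR=-76425947507/1073741824
(3,0): OLD=716019945/4194304 → NEW=255, ERR=-353527575/4194304
(3,1): OLD=4969454197/33554432 → NEW=255, ERR=-3586925963/33554432
(3,2): OLD=136946390359/1073741824 → NEW=0, ERR=136946390359/1073741824
(3,3): OLD=561432781487/2147483648 → NEW=255, ERR=13824451247/2147483648
(3,4): OLD=6074147632555/34359738368 → NEW=255, ERR=-2687585651285/34359738368
(4,0): OLD=100725912519/536870912 → NEW=255, ERR=-36176170041/536870912
(4,1): OLD=3414669788935/17179869184 → NEW=255, ERR=-966196852985/17179869184
(4,2): OLD=68108555847369/274877906944 → NEW=255, ERR=-1985310423351/274877906944
(4,3): OLD=1007843719267335/4398046511104 → NEW=255, ERR=-113658141064185/4398046511104
Target (4,3): original=237, with diffused error = 1007843719267335/4398046511104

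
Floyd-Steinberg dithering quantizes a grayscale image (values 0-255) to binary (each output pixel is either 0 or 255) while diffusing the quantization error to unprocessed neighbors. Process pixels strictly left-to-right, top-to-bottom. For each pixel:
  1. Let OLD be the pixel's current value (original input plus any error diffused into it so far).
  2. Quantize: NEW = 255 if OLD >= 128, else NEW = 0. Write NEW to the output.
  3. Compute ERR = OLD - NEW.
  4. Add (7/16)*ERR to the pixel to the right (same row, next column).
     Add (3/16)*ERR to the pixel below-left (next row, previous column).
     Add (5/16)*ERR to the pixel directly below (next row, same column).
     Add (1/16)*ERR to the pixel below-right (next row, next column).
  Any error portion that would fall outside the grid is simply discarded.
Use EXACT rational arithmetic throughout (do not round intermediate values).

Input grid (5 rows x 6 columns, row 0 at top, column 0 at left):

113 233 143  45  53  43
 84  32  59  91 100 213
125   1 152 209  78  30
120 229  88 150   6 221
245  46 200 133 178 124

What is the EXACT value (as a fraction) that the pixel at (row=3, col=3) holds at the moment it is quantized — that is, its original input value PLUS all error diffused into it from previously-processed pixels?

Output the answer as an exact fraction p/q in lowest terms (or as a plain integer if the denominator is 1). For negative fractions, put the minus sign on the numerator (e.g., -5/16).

Answer: 11912219354325/68719476736

Derivation:
(0,0): OLD=113 → NEW=0, ERR=113
(0,1): OLD=4519/16 → NEW=255, ERR=439/16
(0,2): OLD=39681/256 → NEW=255, ERR=-25599/256
(0,3): OLD=5127/4096 → NEW=0, ERR=5127/4096
(0,4): OLD=3509297/65536 → NEW=0, ERR=3509297/65536
(0,5): OLD=69653847/1048576 → NEW=0, ERR=69653847/1048576
(1,0): OLD=31861/256 → NEW=0, ERR=31861/256
(1,1): OLD=170675/2048 → NEW=0, ERR=170675/2048
(1,2): OLD=4335919/65536 → NEW=0, ERR=4335919/65536
(1,3): OLD=32539139/262144 → NEW=0, ERR=32539139/262144
(1,4): OLD=3079835305/16777216 → NEW=255, ERR=-1198354775/16777216
(1,5): OLD=55258956495/268435456 → NEW=255, ERR=-13192084785/268435456
(2,0): OLD=5882465/32768 → NEW=255, ERR=-2473375/32768
(2,1): OLD=14893499/1048576 → NEW=0, ERR=14893499/1048576
(2,2): OLD=3479120113/16777216 → NEW=255, ERR=-799069967/16777216
(2,3): OLD=29218487977/134217728 → NEW=255, ERR=-5007032663/134217728
(2,4): OLD=162784433787/4294967296 → NEW=0, ERR=162784433787/4294967296
(2,5): OLD=1838929733389/68719476736 → NEW=0, ERR=1838929733389/68719476736
(3,0): OLD=1662206417/16777216 → NEW=0, ERR=1662206417/16777216
(3,1): OLD=35317533181/134217728 → NEW=255, ERR=1092012541/134217728
(3,2): OLD=75772560007/1073741824 → NEW=0, ERR=75772560007/1073741824
(3,3): OLD=11912219354325/68719476736 → NEW=255, ERR=-5611247213355/68719476736
Target (3,3): original=150, with diffused error = 11912219354325/68719476736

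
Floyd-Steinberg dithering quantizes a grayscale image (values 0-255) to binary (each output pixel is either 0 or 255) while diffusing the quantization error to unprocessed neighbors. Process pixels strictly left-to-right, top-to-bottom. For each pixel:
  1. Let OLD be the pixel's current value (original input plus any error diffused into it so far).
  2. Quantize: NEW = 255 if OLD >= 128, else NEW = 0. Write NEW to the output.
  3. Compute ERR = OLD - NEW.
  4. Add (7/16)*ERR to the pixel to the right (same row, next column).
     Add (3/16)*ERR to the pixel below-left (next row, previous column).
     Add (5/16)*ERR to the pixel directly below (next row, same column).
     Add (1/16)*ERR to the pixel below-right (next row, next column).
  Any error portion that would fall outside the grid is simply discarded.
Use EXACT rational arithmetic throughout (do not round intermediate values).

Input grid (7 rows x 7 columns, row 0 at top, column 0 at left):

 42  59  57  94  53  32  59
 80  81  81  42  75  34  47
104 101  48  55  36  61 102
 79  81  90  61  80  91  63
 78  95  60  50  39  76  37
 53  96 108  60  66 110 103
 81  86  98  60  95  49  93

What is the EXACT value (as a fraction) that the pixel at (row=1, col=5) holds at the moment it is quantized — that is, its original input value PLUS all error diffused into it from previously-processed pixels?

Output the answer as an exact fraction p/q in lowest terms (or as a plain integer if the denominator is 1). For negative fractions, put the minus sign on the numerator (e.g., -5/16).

(0,0): OLD=42 → NEW=0, ERR=42
(0,1): OLD=619/8 → NEW=0, ERR=619/8
(0,2): OLD=11629/128 → NEW=0, ERR=11629/128
(0,3): OLD=273915/2048 → NEW=255, ERR=-248325/2048
(0,4): OLD=-1571/32768 → NEW=0, ERR=-1571/32768
(0,5): OLD=16766219/524288 → NEW=0, ERR=16766219/524288
(0,6): OLD=612291405/8388608 → NEW=0, ERR=612291405/8388608
(1,0): OLD=13777/128 → NEW=0, ERR=13777/128
(1,1): OLD=176055/1024 → NEW=255, ERR=-85065/1024
(1,2): OLD=1807107/32768 → NEW=0, ERR=1807107/32768
(1,3): OLD=4444039/131072 → NEW=0, ERR=4444039/131072
(1,4): OLD=740180469/8388608 → NEW=0, ERR=740180469/8388608
(1,5): OLD=6461217797/67108864 → NEW=0, ERR=6461217797/67108864
Target (1,5): original=34, with diffused error = 6461217797/67108864

Answer: 6461217797/67108864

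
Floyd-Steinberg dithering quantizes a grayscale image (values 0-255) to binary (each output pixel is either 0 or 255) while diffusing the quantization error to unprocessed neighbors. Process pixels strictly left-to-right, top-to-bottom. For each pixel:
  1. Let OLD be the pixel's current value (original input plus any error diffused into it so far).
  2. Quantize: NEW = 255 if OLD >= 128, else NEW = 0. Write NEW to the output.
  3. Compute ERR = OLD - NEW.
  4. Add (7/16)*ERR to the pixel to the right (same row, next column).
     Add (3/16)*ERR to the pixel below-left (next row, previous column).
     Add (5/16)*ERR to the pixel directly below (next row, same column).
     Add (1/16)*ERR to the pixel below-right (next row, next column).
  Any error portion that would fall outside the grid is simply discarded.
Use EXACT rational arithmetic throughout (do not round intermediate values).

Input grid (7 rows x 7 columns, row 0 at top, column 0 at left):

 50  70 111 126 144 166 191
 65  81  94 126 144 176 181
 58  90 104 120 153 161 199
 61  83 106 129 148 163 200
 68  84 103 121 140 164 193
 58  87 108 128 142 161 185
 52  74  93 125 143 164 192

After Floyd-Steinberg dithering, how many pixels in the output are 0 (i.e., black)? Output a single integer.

(0,0): OLD=50 → NEW=0, ERR=50
(0,1): OLD=735/8 → NEW=0, ERR=735/8
(0,2): OLD=19353/128 → NEW=255, ERR=-13287/128
(0,3): OLD=165039/2048 → NEW=0, ERR=165039/2048
(0,4): OLD=5873865/32768 → NEW=255, ERR=-2481975/32768
(0,5): OLD=69657983/524288 → NEW=255, ERR=-64035457/524288
(0,6): OLD=1153975929/8388608 → NEW=255, ERR=-985119111/8388608
(1,0): OLD=12525/128 → NEW=0, ERR=12525/128
(1,1): OLD=139451/1024 → NEW=255, ERR=-121669/1024
(1,2): OLD=997143/32768 → NEW=0, ERR=997143/32768
(1,3): OLD=18849003/131072 → NEW=255, ERR=-14574357/131072
(1,4): OLD=451463169/8388608 → NEW=0, ERR=451463169/8388608
(1,5): OLD=9034491409/67108864 → NEW=255, ERR=-8078268911/67108864
(1,6): OLD=90198084831/1073741824 → NEW=0, ERR=90198084831/1073741824
(2,0): OLD=1086265/16384 → NEW=0, ERR=1086265/16384
(2,1): OLD=49124419/524288 → NEW=0, ERR=49124419/524288
(2,2): OLD=1058870793/8388608 → NEW=0, ERR=1058870793/8388608
(2,3): OLD=10232043393/67108864 → NEW=255, ERR=-6880716927/67108864
(2,4): OLD=51239564913/536870912 → NEW=0, ERR=51239564913/536870912
(2,5): OLD=3165432874651/17179869184 → NEW=255, ERR=-1215433767269/17179869184
(2,6): OLD=51340477056237/274877906944 → NEW=255, ERR=-18753389214483/274877906944
(3,0): OLD=832880745/8388608 → NEW=0, ERR=832880745/8388608
(3,1): OLD=12316485109/67108864 → NEW=255, ERR=-4796275211/67108864
(3,2): OLD=54121656719/536870912 → NEW=0, ERR=54121656719/536870912
(3,3): OLD=358302726953/2147483648 → NEW=255, ERR=-189305603287/2147483648
(3,4): OLD=32871381994601/274877906944 → NEW=0, ERR=32871381994601/274877906944
(3,5): OLD=409860521741323/2199023255552 → NEW=255, ERR=-150890408424437/2199023255552
(3,6): OLD=5074930468005589/35184372088832 → NEW=255, ERR=-3897084414646571/35184372088832
(4,0): OLD=91940848199/1073741824 → NEW=0, ERR=91940848199/1073741824
(4,1): OLD=2134331607643/17179869184 → NEW=0, ERR=2134331607643/17179869184
(4,2): OLD=46141029810869/274877906944 → NEW=255, ERR=-23952836459851/274877906944
(4,3): OLD=184831310372439/2199023255552 → NEW=0, ERR=184831310372439/2199023255552
(4,4): OLD=3443983190894197/17592186044416 → NEW=255, ERR=-1042024250431883/17592186044416
(4,5): OLD=58180503832463061/562949953421312 → NEW=0, ERR=58180503832463061/562949953421312
(4,6): OLD=1795258285263871331/9007199254740992 → NEW=255, ERR=-501577524695081629/9007199254740992
(5,0): OLD=29701181281601/274877906944 → NEW=0, ERR=29701181281601/274877906944
(5,1): OLD=356481595904043/2199023255552 → NEW=255, ERR=-204269334261717/2199023255552
(5,2): OLD=1119800882131709/17592186044416 → NEW=0, ERR=1119800882131709/17592186044416
(5,3): OLD=23300800662028689/140737488355328 → NEW=255, ERR=-12587258868579951/140737488355328
(5,4): OLD=981713492736614523/9007199254740992 → NEW=0, ERR=981713492736614523/9007199254740992
(5,5): OLD=16345365522829886475/72057594037927936 → NEW=255, ERR=-2029320956841737205/72057594037927936
(5,6): OLD=186469235157126536773/1152921504606846976 → NEW=255, ERR=-107525748517619442107/1152921504606846976
(6,0): OLD=2404826597098153/35184372088832 → NEW=0, ERR=2404826597098153/35184372088832
(6,1): OLD=52671092488761981/562949953421312 → NEW=0, ERR=52671092488761981/562949953421312
(6,2): OLD=1182195263259360599/9007199254740992 → NEW=255, ERR=-1114640546699592361/9007199254740992
(6,3): OLD=4851235187250265865/72057594037927936 → NEW=0, ERR=4851235187250265865/72057594037927936
(6,4): OLD=28195290220969676627/144115188075855872 → NEW=255, ERR=-8554082738373570733/144115188075855872
(6,5): OLD=2186973799709535860199/18446744073709551616 → NEW=0, ERR=2186973799709535860199/18446744073709551616
(6,6): OLD=62855648346041453492705/295147905179352825856 → NEW=255, ERR=-12407067474693517100575/295147905179352825856
Output grid:
  Row 0: ..#.###  (3 black, running=3)
  Row 1: .#.#.#.  (4 black, running=7)
  Row 2: ...#.##  (4 black, running=11)
  Row 3: .#.#.##  (3 black, running=14)
  Row 4: ..#.#.#  (4 black, running=18)
  Row 5: .#.#.##  (3 black, running=21)
  Row 6: ..#.#.#  (4 black, running=25)

Answer: 25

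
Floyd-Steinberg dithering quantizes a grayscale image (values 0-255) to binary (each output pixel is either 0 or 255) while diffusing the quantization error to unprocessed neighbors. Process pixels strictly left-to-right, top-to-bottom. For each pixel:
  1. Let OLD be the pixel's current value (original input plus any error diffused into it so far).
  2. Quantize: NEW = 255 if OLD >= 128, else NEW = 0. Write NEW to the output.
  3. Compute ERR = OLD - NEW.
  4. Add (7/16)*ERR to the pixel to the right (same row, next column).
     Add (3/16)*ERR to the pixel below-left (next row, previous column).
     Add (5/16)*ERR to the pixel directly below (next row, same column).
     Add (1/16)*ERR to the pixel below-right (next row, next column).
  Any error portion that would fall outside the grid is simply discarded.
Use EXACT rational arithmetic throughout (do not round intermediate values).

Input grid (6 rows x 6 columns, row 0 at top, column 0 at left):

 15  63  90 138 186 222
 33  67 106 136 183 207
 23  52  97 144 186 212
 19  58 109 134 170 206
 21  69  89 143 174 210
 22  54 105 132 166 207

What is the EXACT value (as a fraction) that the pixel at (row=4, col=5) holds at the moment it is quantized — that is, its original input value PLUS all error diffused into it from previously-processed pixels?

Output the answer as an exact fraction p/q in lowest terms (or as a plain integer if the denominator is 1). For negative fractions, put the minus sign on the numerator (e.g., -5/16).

Answer: 997399892467366309/4503599627370496

Derivation:
(0,0): OLD=15 → NEW=0, ERR=15
(0,1): OLD=1113/16 → NEW=0, ERR=1113/16
(0,2): OLD=30831/256 → NEW=0, ERR=30831/256
(0,3): OLD=781065/4096 → NEW=255, ERR=-263415/4096
(0,4): OLD=10345791/65536 → NEW=255, ERR=-6365889/65536
(0,5): OLD=188222649/1048576 → NEW=255, ERR=-79164231/1048576
(1,0): OLD=12987/256 → NEW=0, ERR=12987/256
(1,1): OLD=275357/2048 → NEW=255, ERR=-246883/2048
(1,2): OLD=5451617/65536 → NEW=0, ERR=5451617/65536
(1,3): OLD=37122381/262144 → NEW=255, ERR=-29724339/262144
(1,4): OLD=1423750983/16777216 → NEW=0, ERR=1423750983/16777216
(1,5): OLD=57569590209/268435456 → NEW=255, ERR=-10881451071/268435456
(2,0): OLD=532495/32768 → NEW=0, ERR=532495/32768
(2,1): OLD=42159125/1048576 → NEW=0, ERR=42159125/1048576
(2,2): OLD=1875537023/16777216 → NEW=0, ERR=1875537023/16777216
(2,3): OLD=23969271623/134217728 → NEW=255, ERR=-10256249017/134217728
(2,4): OLD=706094433109/4294967296 → NEW=255, ERR=-389122227371/4294967296
(2,5): OLD=11338637642403/68719476736 → NEW=255, ERR=-6184828925277/68719476736
(3,0): OLD=530443679/16777216 → NEW=0, ERR=530443679/16777216
(3,1): OLD=14277170355/134217728 → NEW=0, ERR=14277170355/134217728
(3,2): OLD=191832505993/1073741824 → NEW=255, ERR=-81971659127/1073741824
(3,3): OLD=4584974380123/68719476736 → NEW=0, ERR=4584974380123/68719476736
(3,4): OLD=82038166460283/549755813888 → NEW=255, ERR=-58149566081157/549755813888
(3,5): OLD=1107747397892181/8796093022208 → NEW=0, ERR=1107747397892181/8796093022208
(4,0): OLD=109146414833/2147483648 → NEW=0, ERR=109146414833/2147483648
(4,1): OLD=3853087315773/34359738368 → NEW=0, ERR=3853087315773/34359738368
(4,2): OLD=146633660734375/1099511627776 → NEW=255, ERR=-133741804348505/1099511627776
(4,3): OLD=1513451548888803/17592186044416 → NEW=0, ERR=1513451548888803/17592186044416
(4,4): OLD=58087114045555219/281474976710656 → NEW=255, ERR=-13689005015662061/281474976710656
(4,5): OLD=997399892467366309/4503599627370496 → NEW=255, ERR=-151018012512110171/4503599627370496
Target (4,5): original=210, with diffused error = 997399892467366309/4503599627370496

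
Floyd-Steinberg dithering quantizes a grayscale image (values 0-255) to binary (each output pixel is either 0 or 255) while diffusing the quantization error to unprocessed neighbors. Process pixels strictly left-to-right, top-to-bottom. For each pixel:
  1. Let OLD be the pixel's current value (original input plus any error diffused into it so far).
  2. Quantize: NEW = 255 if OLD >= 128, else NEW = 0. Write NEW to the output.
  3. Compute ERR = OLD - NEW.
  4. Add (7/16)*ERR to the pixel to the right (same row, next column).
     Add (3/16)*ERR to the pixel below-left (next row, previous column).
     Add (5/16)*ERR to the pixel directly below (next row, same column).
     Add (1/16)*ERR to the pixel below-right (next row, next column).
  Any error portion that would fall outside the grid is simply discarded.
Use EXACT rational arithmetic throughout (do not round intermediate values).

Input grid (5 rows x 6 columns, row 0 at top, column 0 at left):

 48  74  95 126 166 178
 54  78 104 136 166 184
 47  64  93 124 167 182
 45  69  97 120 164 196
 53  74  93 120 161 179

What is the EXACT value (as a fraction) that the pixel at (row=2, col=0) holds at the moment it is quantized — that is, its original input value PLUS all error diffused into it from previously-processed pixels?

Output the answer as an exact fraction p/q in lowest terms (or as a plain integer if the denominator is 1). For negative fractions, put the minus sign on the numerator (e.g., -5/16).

Answer: 200377/2048

Derivation:
(0,0): OLD=48 → NEW=0, ERR=48
(0,1): OLD=95 → NEW=0, ERR=95
(0,2): OLD=2185/16 → NEW=255, ERR=-1895/16
(0,3): OLD=18991/256 → NEW=0, ERR=18991/256
(0,4): OLD=812873/4096 → NEW=255, ERR=-231607/4096
(0,5): OLD=10044159/65536 → NEW=255, ERR=-6667521/65536
(1,0): OLD=1389/16 → NEW=0, ERR=1389/16
(1,1): OLD=16187/128 → NEW=0, ERR=16187/128
(1,2): OLD=582295/4096 → NEW=255, ERR=-462185/4096
(1,3): OLD=1504235/16384 → NEW=0, ERR=1504235/16384
(1,4): OLD=182512769/1048576 → NEW=255, ERR=-84874111/1048576
(1,5): OLD=1900195895/16777216 → NEW=0, ERR=1900195895/16777216
(2,0): OLD=200377/2048 → NEW=0, ERR=200377/2048
Target (2,0): original=47, with diffused error = 200377/2048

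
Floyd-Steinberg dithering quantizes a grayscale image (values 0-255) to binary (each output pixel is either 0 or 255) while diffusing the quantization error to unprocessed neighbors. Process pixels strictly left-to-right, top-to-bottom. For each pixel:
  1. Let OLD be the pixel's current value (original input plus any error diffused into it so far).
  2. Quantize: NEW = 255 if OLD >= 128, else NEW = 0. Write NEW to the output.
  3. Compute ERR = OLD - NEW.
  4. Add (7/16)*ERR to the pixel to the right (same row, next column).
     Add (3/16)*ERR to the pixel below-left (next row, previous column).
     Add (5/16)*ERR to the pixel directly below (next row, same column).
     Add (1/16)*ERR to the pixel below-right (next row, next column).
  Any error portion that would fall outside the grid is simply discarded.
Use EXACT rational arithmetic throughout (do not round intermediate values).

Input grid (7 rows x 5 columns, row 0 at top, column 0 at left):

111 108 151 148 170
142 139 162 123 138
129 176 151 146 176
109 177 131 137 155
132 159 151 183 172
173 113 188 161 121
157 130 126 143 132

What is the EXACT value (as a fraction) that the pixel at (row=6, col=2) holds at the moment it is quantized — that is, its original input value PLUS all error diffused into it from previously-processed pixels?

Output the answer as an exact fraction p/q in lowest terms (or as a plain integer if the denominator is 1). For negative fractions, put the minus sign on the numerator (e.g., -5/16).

Answer: 11180688565039562879/72057594037927936

Derivation:
(0,0): OLD=111 → NEW=0, ERR=111
(0,1): OLD=2505/16 → NEW=255, ERR=-1575/16
(0,2): OLD=27631/256 → NEW=0, ERR=27631/256
(0,3): OLD=799625/4096 → NEW=255, ERR=-244855/4096
(0,4): OLD=9427135/65536 → NEW=255, ERR=-7284545/65536
(1,0): OLD=40507/256 → NEW=255, ERR=-24773/256
(1,1): OLD=190621/2048 → NEW=0, ERR=190621/2048
(1,2): OLD=14358241/65536 → NEW=255, ERR=-2353439/65536
(1,3): OLD=19533069/262144 → NEW=0, ERR=19533069/262144
(1,4): OLD=554183815/4194304 → NEW=255, ERR=-515363705/4194304
(2,0): OLD=3808015/32768 → NEW=0, ERR=3808015/32768
(2,1): OLD=254958741/1048576 → NEW=255, ERR=-12428139/1048576
(2,2): OLD=2590082303/16777216 → NEW=255, ERR=-1688107777/16777216
(2,3): OLD=26838559373/268435456 → NEW=0, ERR=26838559373/268435456
(2,4): OLD=798869636763/4294967296 → NEW=255, ERR=-296347023717/4294967296
(3,0): OLD=2400714527/16777216 → NEW=255, ERR=-1877475553/16777216
(3,1): OLD=15130938035/134217728 → NEW=0, ERR=15130938035/134217728
(3,2): OLD=716759300641/4294967296 → NEW=255, ERR=-378457359839/4294967296
(3,3): OLD=948906860217/8589934592 → NEW=0, ERR=948906860217/8589934592
(3,4): OLD=25840749472445/137438953472 → NEW=255, ERR=-9206183662915/137438953472
(4,0): OLD=253761633521/2147483648 → NEW=0, ERR=253761633521/2147483648
(4,1): OLD=15284003934833/68719476736 → NEW=255, ERR=-2239462632847/68719476736
(4,2): OLD=150594233496255/1099511627776 → NEW=255, ERR=-129781231586625/1099511627776
(4,3): OLD=2600368323531889/17592186044416 → NEW=255, ERR=-1885639117794191/17592186044416
(4,4): OLD=31265625875132311/281474976710656 → NEW=0, ERR=31265625875132311/281474976710656
(5,0): OLD=224098985070067/1099511627776 → NEW=255, ERR=-56276480012813/1099511627776
(5,1): OLD=577703456952217/8796093022208 → NEW=0, ERR=577703456952217/8796093022208
(5,2): OLD=44392425704612961/281474976710656 → NEW=255, ERR=-27383693356604319/281474976710656
(5,3): OLD=110778859856526319/1125899906842624 → NEW=0, ERR=110778859856526319/1125899906842624
(5,4): OLD=3459825852606822293/18014398509481984 → NEW=255, ERR=-1133845767311083627/18014398509481984
(6,0): OLD=21577836842130627/140737488355328 → NEW=255, ERR=-14310222688478013/140737488355328
(6,1): OLD=380999528078733933/4503599627370496 → NEW=0, ERR=380999528078733933/4503599627370496
(6,2): OLD=11180688565039562879/72057594037927936 → NEW=255, ERR=-7193997914632060801/72057594037927936
Target (6,2): original=126, with diffused error = 11180688565039562879/72057594037927936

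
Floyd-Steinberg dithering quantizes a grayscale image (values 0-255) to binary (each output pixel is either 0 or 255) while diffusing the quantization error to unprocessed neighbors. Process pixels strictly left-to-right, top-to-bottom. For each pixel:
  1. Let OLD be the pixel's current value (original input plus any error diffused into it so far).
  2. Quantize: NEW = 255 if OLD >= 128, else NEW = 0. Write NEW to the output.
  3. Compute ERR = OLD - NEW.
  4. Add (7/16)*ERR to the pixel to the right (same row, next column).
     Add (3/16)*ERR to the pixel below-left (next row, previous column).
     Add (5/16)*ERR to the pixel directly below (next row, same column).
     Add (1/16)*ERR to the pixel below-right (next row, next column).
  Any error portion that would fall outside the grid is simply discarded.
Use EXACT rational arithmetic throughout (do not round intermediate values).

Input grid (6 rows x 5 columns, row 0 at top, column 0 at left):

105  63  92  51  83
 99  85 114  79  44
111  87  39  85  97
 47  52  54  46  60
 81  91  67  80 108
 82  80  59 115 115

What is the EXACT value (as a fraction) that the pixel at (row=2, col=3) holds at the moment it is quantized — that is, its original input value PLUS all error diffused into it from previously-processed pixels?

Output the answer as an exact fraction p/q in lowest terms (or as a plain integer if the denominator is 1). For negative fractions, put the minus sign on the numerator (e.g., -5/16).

Answer: 17125114171/268435456

Derivation:
(0,0): OLD=105 → NEW=0, ERR=105
(0,1): OLD=1743/16 → NEW=0, ERR=1743/16
(0,2): OLD=35753/256 → NEW=255, ERR=-29527/256
(0,3): OLD=2207/4096 → NEW=0, ERR=2207/4096
(0,4): OLD=5454937/65536 → NEW=0, ERR=5454937/65536
(1,0): OLD=38973/256 → NEW=255, ERR=-26307/256
(1,1): OLD=120875/2048 → NEW=0, ERR=120875/2048
(1,2): OLD=7254023/65536 → NEW=0, ERR=7254023/65536
(1,3): OLD=35649531/262144 → NEW=255, ERR=-31197189/262144
(1,4): OLD=75409041/4194304 → NEW=0, ERR=75409041/4194304
(2,0): OLD=2947593/32768 → NEW=0, ERR=2947593/32768
(2,1): OLD=166859891/1048576 → NEW=255, ERR=-100526989/1048576
(2,2): OLD=218466073/16777216 → NEW=0, ERR=218466073/16777216
(2,3): OLD=17125114171/268435456 → NEW=0, ERR=17125114171/268435456
Target (2,3): original=85, with diffused error = 17125114171/268435456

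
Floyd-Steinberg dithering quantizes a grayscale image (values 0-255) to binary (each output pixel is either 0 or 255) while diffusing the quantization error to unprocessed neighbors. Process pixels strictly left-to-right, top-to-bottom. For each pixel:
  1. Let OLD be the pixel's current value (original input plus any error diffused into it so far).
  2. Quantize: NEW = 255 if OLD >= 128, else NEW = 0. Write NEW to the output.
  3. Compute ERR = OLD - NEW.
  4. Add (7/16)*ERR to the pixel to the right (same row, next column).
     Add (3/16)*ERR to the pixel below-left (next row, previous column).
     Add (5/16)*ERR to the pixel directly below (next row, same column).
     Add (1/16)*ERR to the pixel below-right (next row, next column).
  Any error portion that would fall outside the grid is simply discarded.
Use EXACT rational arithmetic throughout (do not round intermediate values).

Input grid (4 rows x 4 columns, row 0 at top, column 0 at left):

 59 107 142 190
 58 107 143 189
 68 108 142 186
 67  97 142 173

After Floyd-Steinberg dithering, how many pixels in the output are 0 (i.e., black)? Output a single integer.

(0,0): OLD=59 → NEW=0, ERR=59
(0,1): OLD=2125/16 → NEW=255, ERR=-1955/16
(0,2): OLD=22667/256 → NEW=0, ERR=22667/256
(0,3): OLD=936909/4096 → NEW=255, ERR=-107571/4096
(1,0): OLD=13703/256 → NEW=0, ERR=13703/256
(1,1): OLD=230449/2048 → NEW=0, ERR=230449/2048
(1,2): OLD=13588101/65536 → NEW=255, ERR=-3123579/65536
(1,3): OLD=173512883/1048576 → NEW=255, ERR=-93873997/1048576
(2,0): OLD=3467691/32768 → NEW=0, ERR=3467691/32768
(2,1): OLD=192802953/1048576 → NEW=255, ERR=-74583927/1048576
(2,2): OLD=180844845/2097152 → NEW=0, ERR=180844845/2097152
(2,3): OLD=6468343769/33554432 → NEW=255, ERR=-2088036391/33554432
(3,0): OLD=1455152251/16777216 → NEW=0, ERR=1455152251/16777216
(3,1): OLD=36373324901/268435456 → NEW=255, ERR=-32077716379/268435456
(3,2): OLD=431875683483/4294967296 → NEW=0, ERR=431875683483/4294967296
(3,3): OLD=13945626212029/68719476736 → NEW=255, ERR=-3577840355651/68719476736
Output grid:
  Row 0: .#.#  (2 black, running=2)
  Row 1: ..##  (2 black, running=4)
  Row 2: .#.#  (2 black, running=6)
  Row 3: .#.#  (2 black, running=8)

Answer: 8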